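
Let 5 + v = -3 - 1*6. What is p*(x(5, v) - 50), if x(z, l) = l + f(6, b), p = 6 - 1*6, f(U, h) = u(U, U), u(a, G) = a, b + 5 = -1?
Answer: 0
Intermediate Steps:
b = -6 (b = -5 - 1 = -6)
f(U, h) = U
v = -14 (v = -5 + (-3 - 1*6) = -5 + (-3 - 6) = -5 - 9 = -14)
p = 0 (p = 6 - 6 = 0)
x(z, l) = 6 + l (x(z, l) = l + 6 = 6 + l)
p*(x(5, v) - 50) = 0*((6 - 14) - 50) = 0*(-8 - 50) = 0*(-58) = 0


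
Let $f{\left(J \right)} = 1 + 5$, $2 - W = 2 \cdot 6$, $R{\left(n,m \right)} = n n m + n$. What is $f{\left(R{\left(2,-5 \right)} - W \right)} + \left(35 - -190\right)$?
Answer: $231$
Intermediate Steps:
$R{\left(n,m \right)} = n + m n^{2}$ ($R{\left(n,m \right)} = n^{2} m + n = m n^{2} + n = n + m n^{2}$)
$W = -10$ ($W = 2 - 2 \cdot 6 = 2 - 12 = -10$)
$f{\left(J \right)} = 6$
$f{\left(R{\left(2,-5 \right)} - W \right)} + \left(35 - -190\right) = 6 + \left(35 - -190\right) = 6 + \left(35 + 190\right) = 6 + 225 = 231$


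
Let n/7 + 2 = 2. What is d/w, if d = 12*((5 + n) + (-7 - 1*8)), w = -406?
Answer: 60/203 ≈ 0.29557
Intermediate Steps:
n = 0 (n = -14 + 7*2 = -14 + 14 = 0)
d = -120 (d = 12*((5 + 0) + (-7 - 1*8)) = 12*(5 + (-7 - 8)) = 12*(5 - 15) = 12*(-10) = -120)
d/w = -120/(-406) = -120*(-1/406) = 60/203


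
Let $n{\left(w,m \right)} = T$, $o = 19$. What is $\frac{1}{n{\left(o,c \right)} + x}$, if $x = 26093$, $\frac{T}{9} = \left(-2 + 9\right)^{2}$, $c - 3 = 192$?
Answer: $\frac{1}{26534} \approx 3.7687 \cdot 10^{-5}$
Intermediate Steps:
$c = 195$ ($c = 3 + 192 = 195$)
$T = 441$ ($T = 9 \left(-2 + 9\right)^{2} = 9 \cdot 7^{2} = 9 \cdot 49 = 441$)
$n{\left(w,m \right)} = 441$
$\frac{1}{n{\left(o,c \right)} + x} = \frac{1}{441 + 26093} = \frac{1}{26534}$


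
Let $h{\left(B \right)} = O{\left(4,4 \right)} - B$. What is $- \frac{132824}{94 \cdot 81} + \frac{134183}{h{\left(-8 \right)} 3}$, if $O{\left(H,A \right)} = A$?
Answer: $\frac{56493761}{15228} \approx 3709.9$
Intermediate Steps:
$h{\left(B \right)} = 4 - B$
$- \frac{132824}{94 \cdot 81} + \frac{134183}{h{\left(-8 \right)} 3} = - \frac{132824}{94 \cdot 81} + \frac{134183}{\left(4 - -8\right) 3} = - \frac{132824}{7614} + \frac{134183}{\left(4 + 8\right) 3} = \left(-132824\right) \frac{1}{7614} + \frac{134183}{12 \cdot 3} = - \frac{66412}{3807} + \frac{134183}{36} = \frac{56493761}{15228}$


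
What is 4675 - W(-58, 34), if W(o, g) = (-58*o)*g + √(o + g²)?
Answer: -109701 - 3*√122 ≈ -1.0973e+5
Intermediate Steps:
W(o, g) = √(o + g²) - 58*g*o (W(o, g) = -58*g*o + √(o + g²) = √(o + g²) - 58*g*o)
4675 - W(-58, 34) = 4675 - (√(-58 + 34²) - 58*34*(-58)) = 4675 - (√(-58 + 1156) + 114376) = 4675 - (√1098 + 114376) = 4675 - (3*√122 + 114376) = 4675 - (114376 + 3*√122) = 4675 + (-114376 - 3*√122) = -109701 - 3*√122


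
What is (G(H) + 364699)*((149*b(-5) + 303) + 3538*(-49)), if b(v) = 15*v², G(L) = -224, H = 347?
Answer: -42710638400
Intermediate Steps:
(G(H) + 364699)*((149*b(-5) + 303) + 3538*(-49)) = (-224 + 364699)*((149*(15*(-5)²) + 303) + 3538*(-49)) = 364475*((149*(15*25) + 303) - 173362) = 364475*((149*375 + 303) - 173362) = 364475*((55875 + 303) - 173362) = 364475*(56178 - 173362) = 364475*(-117184) = -42710638400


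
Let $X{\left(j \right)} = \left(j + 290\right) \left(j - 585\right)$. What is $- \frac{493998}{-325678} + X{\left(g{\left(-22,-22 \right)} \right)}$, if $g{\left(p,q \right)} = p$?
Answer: $- \frac{26489750165}{162839} \approx -1.6267 \cdot 10^{5}$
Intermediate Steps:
$X{\left(j \right)} = \left(-585 + j\right) \left(290 + j\right)$ ($X{\left(j \right)} = \left(290 + j\right) \left(-585 + j\right) = \left(-585 + j\right) \left(290 + j\right)$)
$- \frac{493998}{-325678} + X{\left(g{\left(-22,-22 \right)} \right)} = - \frac{493998}{-325678} - \left(163160 - 484\right) = \left(-493998\right) \left(- \frac{1}{325678}\right) + \left(-169650 + 484 + 6490\right) = \frac{246999}{162839} - 162676 = - \frac{26489750165}{162839}$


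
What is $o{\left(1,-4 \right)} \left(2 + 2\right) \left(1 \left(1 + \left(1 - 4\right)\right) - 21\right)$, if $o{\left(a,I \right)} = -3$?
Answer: $276$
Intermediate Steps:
$o{\left(1,-4 \right)} \left(2 + 2\right) \left(1 \left(1 + \left(1 - 4\right)\right) - 21\right) = - 3 \left(2 + 2\right) \left(1 \left(1 + \left(1 - 4\right)\right) - 21\right) = \left(-3\right) 4 \left(1 \left(1 + \left(1 - 4\right)\right) - 21\right) = - 12 \left(1 \left(1 - 3\right) - 21\right) = - 12 \left(1 \left(-2\right) - 21\right) = - 12 \left(-2 - 21\right) = \left(-12\right) \left(-23\right) = 276$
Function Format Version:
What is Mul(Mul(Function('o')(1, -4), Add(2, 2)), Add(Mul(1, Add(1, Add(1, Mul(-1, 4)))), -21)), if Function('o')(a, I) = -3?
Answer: 276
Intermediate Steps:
Mul(Mul(Function('o')(1, -4), Add(2, 2)), Add(Mul(1, Add(1, Add(1, Mul(-1, 4)))), -21)) = Mul(Mul(-3, Add(2, 2)), Add(Mul(1, Add(1, Add(1, Mul(-1, 4)))), -21)) = Mul(Mul(-3, 4), Add(Mul(1, Add(1, Add(1, -4))), -21)) = Mul(-12, Add(Mul(1, Add(1, -3)), -21)) = Mul(-12, Add(Mul(1, -2), -21)) = Mul(-12, Add(-2, -21)) = Mul(-12, -23) = 276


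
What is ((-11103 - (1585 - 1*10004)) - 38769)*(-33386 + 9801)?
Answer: 977669005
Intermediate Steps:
((-11103 - (1585 - 1*10004)) - 38769)*(-33386 + 9801) = ((-11103 - (1585 - 10004)) - 38769)*(-23585) = ((-11103 - 1*(-8419)) - 38769)*(-23585) = ((-11103 + 8419) - 38769)*(-23585) = (-2684 - 38769)*(-23585) = -41453*(-23585) = 977669005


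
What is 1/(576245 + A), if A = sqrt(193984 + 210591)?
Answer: 115249/66411579090 - sqrt(16183)/66411579090 ≈ 1.7335e-6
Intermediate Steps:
A = 5*sqrt(16183) (A = sqrt(404575) = 5*sqrt(16183) ≈ 636.06)
1/(576245 + A) = 1/(576245 + 5*sqrt(16183))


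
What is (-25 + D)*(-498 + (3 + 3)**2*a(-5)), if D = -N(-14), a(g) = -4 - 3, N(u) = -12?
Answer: 9750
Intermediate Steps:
a(g) = -7
D = 12 (D = -1*(-12) = 12)
(-25 + D)*(-498 + (3 + 3)**2*a(-5)) = (-25 + 12)*(-498 + (3 + 3)**2*(-7)) = -13*(-498 + 6**2*(-7)) = -13*(-498 + 36*(-7)) = -13*(-498 - 252) = -13*(-750) = 9750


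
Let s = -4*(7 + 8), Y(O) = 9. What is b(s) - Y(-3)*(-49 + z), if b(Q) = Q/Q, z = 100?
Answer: -458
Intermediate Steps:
s = -60 (s = -4*15 = -60)
b(Q) = 1
b(s) - Y(-3)*(-49 + z) = 1 - 9*(-49 + 100) = 1 - 9*51 = 1 - 1*459 = 1 - 459 = -458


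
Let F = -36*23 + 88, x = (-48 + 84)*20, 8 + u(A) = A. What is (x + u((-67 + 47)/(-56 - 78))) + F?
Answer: -1866/67 ≈ -27.851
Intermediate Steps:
u(A) = -8 + A
x = 720 (x = 36*20 = 720)
F = -740 (F = -828 + 88 = -740)
(x + u((-67 + 47)/(-56 - 78))) + F = (720 + (-8 + (-67 + 47)/(-56 - 78))) - 740 = (720 + (-8 - 20/(-134))) - 740 = (720 + (-8 - 20*(-1/134))) - 740 = (720 + (-8 + 10/67)) - 740 = (720 - 526/67) - 740 = 47714/67 - 740 = -1866/67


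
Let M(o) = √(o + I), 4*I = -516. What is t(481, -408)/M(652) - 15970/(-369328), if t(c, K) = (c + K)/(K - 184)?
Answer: 7985/184664 - 73*√523/309616 ≈ 0.037849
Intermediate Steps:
I = -129 (I = (¼)*(-516) = -129)
M(o) = √(-129 + o) (M(o) = √(o - 129) = √(-129 + o))
t(c, K) = (K + c)/(-184 + K)
t(481, -408)/M(652) - 15970/(-369328) = ((-408 + 481)/(-184 - 408))/(√(-129 + 652)) - 15970/(-369328) = (73/(-592))/(√523) - 15970*(-1/369328) = (-1/592*73)*(√523/523) + 7985/184664 = -73*√523/309616 + 7985/184664 = 7985/184664 - 73*√523/309616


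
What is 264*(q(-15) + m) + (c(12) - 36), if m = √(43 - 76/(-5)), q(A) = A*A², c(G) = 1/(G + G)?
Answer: -21384863/24 + 264*√1455/5 ≈ -8.8902e+5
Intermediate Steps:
c(G) = 1/(2*G)
q(A) = A³
m = √1455/5 (m = √(43 - 76*(-⅕)) = √(43 + 76/5) = √(291/5) = √1455/5 ≈ 7.6289)
264*(q(-15) + m) + (c(12) - 36) = 264*((-15)³ + √1455/5) + ((½)/12 - 36) = 264*(-3375 + √1455/5) + ((½)*(1/12) - 36) = (-891000 + 264*√1455/5) + (1/24 - 36) = (-891000 + 264*√1455/5) - 863/24 = -21384863/24 + 264*√1455/5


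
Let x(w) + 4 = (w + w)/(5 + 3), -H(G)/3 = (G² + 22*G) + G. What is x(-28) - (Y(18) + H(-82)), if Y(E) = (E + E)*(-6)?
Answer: 14719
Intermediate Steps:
Y(E) = -12*E (Y(E) = (2*E)*(-6) = -12*E)
H(G) = -69*G - 3*G² (H(G) = -3*((G² + 22*G) + G) = -3*(G² + 23*G) = -69*G - 3*G²)
x(w) = -4 + w/4 (x(w) = -4 + (w + w)/(5 + 3) = -4 + (2*w)/8 = -4 + w/4)
x(-28) - (Y(18) + H(-82)) = (-4 + (¼)*(-28)) - (-12*18 - 3*(-82)*(23 - 82)) = (-4 - 7) - (-216 - 3*(-82)*(-59)) = -11 - (-216 - 14514) = -11 - 1*(-14730) = -11 + 14730 = 14719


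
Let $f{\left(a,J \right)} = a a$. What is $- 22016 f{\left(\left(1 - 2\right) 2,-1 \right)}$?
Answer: $-88064$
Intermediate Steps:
$f{\left(a,J \right)} = a^{2}$
$- 22016 f{\left(\left(1 - 2\right) 2,-1 \right)} = - 22016 \left(\left(1 - 2\right) 2\right)^{2} = - 22016 \left(\left(-1\right) 2\right)^{2} = - 22016 \left(-2\right)^{2} = \left(-22016\right) 4 = -88064$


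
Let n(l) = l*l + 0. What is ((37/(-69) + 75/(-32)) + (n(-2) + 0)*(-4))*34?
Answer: -708679/1104 ≈ -641.92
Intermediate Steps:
n(l) = l**2 (n(l) = l**2 + 0 = l**2)
((37/(-69) + 75/(-32)) + (n(-2) + 0)*(-4))*34 = ((37/(-69) + 75/(-32)) + ((-2)**2 + 0)*(-4))*34 = ((37*(-1/69) + 75*(-1/32)) + (4 + 0)*(-4))*34 = ((-37/69 - 75/32) + 4*(-4))*34 = (-6359/2208 - 16)*34 = -41687/2208*34 = -708679/1104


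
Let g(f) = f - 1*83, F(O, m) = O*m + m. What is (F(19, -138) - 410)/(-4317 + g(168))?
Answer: 1585/2116 ≈ 0.74905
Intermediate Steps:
F(O, m) = m + O*m
g(f) = -83 + f (g(f) = f - 83 = -83 + f)
(F(19, -138) - 410)/(-4317 + g(168)) = (-138*(1 + 19) - 410)/(-4317 + (-83 + 168)) = (-138*20 - 410)/(-4317 + 85) = (-2760 - 410)/(-4232) = -3170*(-1/4232) = 1585/2116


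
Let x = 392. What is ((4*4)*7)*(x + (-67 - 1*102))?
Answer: 24976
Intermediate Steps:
((4*4)*7)*(x + (-67 - 1*102)) = ((4*4)*7)*(392 + (-67 - 1*102)) = (16*7)*(392 + (-67 - 102)) = 112*(392 - 169) = 112*223 = 24976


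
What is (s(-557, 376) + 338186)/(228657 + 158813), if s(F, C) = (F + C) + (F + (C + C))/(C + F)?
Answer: 6117871/7013207 ≈ 0.87234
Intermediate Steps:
s(F, C) = C + F + (F + 2*C)/(C + F) (s(F, C) = (C + F) + (F + 2*C)/(C + F) = C + F + (F + 2*C)/(C + F))
(s(-557, 376) + 338186)/(228657 + 158813) = ((-557 + 376² + (-557)² + 2*376 + 2*376*(-557))/(376 - 557) + 338186)/(228657 + 158813) = ((-557 + 141376 + 310249 + 752 - 418864)/(-181) + 338186)/387470 = (-1/181*32956 + 338186)*(1/387470) = (-32956/181 + 338186)*(1/387470) = (61178710/181)*(1/387470) = 6117871/7013207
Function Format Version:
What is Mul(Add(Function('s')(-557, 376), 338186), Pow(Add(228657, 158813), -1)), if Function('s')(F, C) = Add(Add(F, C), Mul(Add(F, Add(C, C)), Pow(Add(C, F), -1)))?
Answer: Rational(6117871, 7013207) ≈ 0.87234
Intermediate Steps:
Function('s')(F, C) = Add(C, F, Mul(Pow(Add(C, F), -1), Add(F, Mul(2, C)))) (Function('s')(F, C) = Add(Add(C, F), Mul(Add(F, Mul(2, C)), Pow(Add(C, F), -1))) = Add(Add(C, F), Mul(Pow(Add(C, F), -1), Add(F, Mul(2, C)))) = Add(C, F, Mul(Pow(Add(C, F), -1), Add(F, Mul(2, C)))))
Mul(Add(Function('s')(-557, 376), 338186), Pow(Add(228657, 158813), -1)) = Mul(Add(Mul(Pow(Add(376, -557), -1), Add(-557, Pow(376, 2), Pow(-557, 2), Mul(2, 376), Mul(2, 376, -557))), 338186), Pow(Add(228657, 158813), -1)) = Mul(Add(Mul(Pow(-181, -1), Add(-557, 141376, 310249, 752, -418864)), 338186), Pow(387470, -1)) = Mul(Add(Mul(Rational(-1, 181), 32956), 338186), Rational(1, 387470)) = Mul(Add(Rational(-32956, 181), 338186), Rational(1, 387470)) = Mul(Rational(61178710, 181), Rational(1, 387470)) = Rational(6117871, 7013207)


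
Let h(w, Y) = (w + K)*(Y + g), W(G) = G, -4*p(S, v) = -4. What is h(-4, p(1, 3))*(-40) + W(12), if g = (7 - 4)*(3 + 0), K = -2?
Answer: 2412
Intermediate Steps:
p(S, v) = 1 (p(S, v) = -1/4*(-4) = 1)
g = 9 (g = 3*3 = 9)
h(w, Y) = (-2 + w)*(9 + Y) (h(w, Y) = (w - 2)*(Y + 9) = (-2 + w)*(9 + Y))
h(-4, p(1, 3))*(-40) + W(12) = (-18 - 2*1 + 9*(-4) + 1*(-4))*(-40) + 12 = (-18 - 2 - 36 - 4)*(-40) + 12 = -60*(-40) + 12 = 2400 + 12 = 2412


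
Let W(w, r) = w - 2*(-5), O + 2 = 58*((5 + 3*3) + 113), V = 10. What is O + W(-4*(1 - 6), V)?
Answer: 7394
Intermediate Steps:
O = 7364 (O = -2 + 58*((5 + 3*3) + 113) = -2 + 58*((5 + 9) + 113) = -2 + 58*(14 + 113) = -2 + 58*127 = -2 + 7366 = 7364)
W(w, r) = 10 + w (W(w, r) = w + 10 = 10 + w)
O + W(-4*(1 - 6), V) = 7364 + (10 - 4*(1 - 6)) = 7364 + (10 - 4*(-5)) = 7364 + (10 + 20) = 7364 + 30 = 7394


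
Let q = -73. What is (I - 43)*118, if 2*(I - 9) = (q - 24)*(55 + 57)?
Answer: -644988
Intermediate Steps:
I = -5423 (I = 9 + ((-73 - 24)*(55 + 57))/2 = 9 + (-97*112)/2 = 9 + (½)*(-10864) = 9 - 5432 = -5423)
(I - 43)*118 = (-5423 - 43)*118 = -5466*118 = -644988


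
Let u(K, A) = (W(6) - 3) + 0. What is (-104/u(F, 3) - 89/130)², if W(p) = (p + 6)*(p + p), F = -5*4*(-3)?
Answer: 679592761/335988900 ≈ 2.0227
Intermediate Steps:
F = 60 (F = -20*(-3) = 60)
W(p) = 2*p*(6 + p) (W(p) = (6 + p)*(2*p) = 2*p*(6 + p))
u(K, A) = 141 (u(K, A) = (2*6*(6 + 6) - 3) + 0 = (2*6*12 - 3) + 0 = (144 - 3) + 0 = 141 + 0 = 141)
(-104/u(F, 3) - 89/130)² = (-104/141 - 89/130)² = (-26069/18330)² = 679592761/335988900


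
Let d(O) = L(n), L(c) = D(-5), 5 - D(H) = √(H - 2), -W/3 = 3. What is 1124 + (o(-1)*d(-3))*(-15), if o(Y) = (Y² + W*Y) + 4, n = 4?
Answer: 74 + 210*I*√7 ≈ 74.0 + 555.61*I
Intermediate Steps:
W = -9 (W = -3*3 = -9)
D(H) = 5 - √(-2 + H) (D(H) = 5 - √(H - 2) = 5 - √(-2 + H))
L(c) = 5 - I*√7 (L(c) = 5 - √(-2 - 5) = 5 - √(-7) = 5 - I*√7)
d(O) = 5 - I*√7
o(Y) = 4 + Y² - 9*Y (o(Y) = (Y² - 9*Y) + 4 = 4 + Y² - 9*Y)
1124 + (o(-1)*d(-3))*(-15) = 1124 + ((4 + (-1)² - 9*(-1))*(5 - I*√7))*(-15) = 1124 + ((4 + 1 + 9)*(5 - I*√7))*(-15) = 1124 + (14*(5 - I*√7))*(-15) = 1124 + (70 - 14*I*√7)*(-15) = 1124 + (-1050 + 210*I*√7) = 74 + 210*I*√7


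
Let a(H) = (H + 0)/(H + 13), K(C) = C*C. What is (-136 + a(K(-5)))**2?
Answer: 26450449/1444 ≈ 18318.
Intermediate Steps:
K(C) = C**2
a(H) = H/(13 + H)
(-136 + a(K(-5)))**2 = (-136 + (-5)**2/(13 + (-5)**2))**2 = (-136 + 25/(13 + 25))**2 = (-136 + 25/38)**2 = (-5143/38)**2 = 26450449/1444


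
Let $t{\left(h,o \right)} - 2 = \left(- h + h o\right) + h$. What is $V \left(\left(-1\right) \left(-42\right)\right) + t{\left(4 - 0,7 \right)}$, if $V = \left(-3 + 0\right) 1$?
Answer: $-96$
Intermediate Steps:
$t{\left(h,o \right)} = 2 + h o$ ($t{\left(h,o \right)} = 2 + \left(\left(- h + h o\right) + h\right) = 2 + h o$)
$V = -3$ ($V = \left(-3\right) 1 = -3$)
$V \left(\left(-1\right) \left(-42\right)\right) + t{\left(4 - 0,7 \right)} = - 3 \left(\left(-1\right) \left(-42\right)\right) + \left(2 + \left(4 - 0\right) 7\right) = \left(-3\right) 42 + \left(2 + \left(4 + 0\right) 7\right) = -126 + \left(2 + 4 \cdot 7\right) = -126 + \left(2 + 28\right) = -126 + 30 = -96$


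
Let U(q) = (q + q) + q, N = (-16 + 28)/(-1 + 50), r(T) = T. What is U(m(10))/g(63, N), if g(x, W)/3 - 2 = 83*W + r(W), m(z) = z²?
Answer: 350/79 ≈ 4.4304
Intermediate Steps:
N = 12/49 ≈ 0.24490
g(x, W) = 6 + 252*W (g(x, W) = 6 + 3*(83*W + W) = 6 + 3*(84*W) = 6 + 252*W)
U(q) = 3*q (U(q) = 2*q + q = 3*q)
U(m(10))/g(63, N) = (3*10²)/(6 + 252*(12/49)) = (3*100)/(6 + 432/7) = 300/(474/7) = 300*(7/474) = 350/79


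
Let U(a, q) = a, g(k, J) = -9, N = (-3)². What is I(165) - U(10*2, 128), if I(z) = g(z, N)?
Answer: -29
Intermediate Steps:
N = 9
I(z) = -9
I(165) - U(10*2, 128) = -9 - 10*2 = -9 - 1*20 = -9 - 20 = -29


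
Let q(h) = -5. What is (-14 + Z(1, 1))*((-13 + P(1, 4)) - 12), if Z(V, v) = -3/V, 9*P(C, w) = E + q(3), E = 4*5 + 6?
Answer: 1156/3 ≈ 385.33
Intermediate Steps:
E = 26 (E = 20 + 6 = 26)
P(C, w) = 7/3 (P(C, w) = (26 - 5)/9 = (1/9)*21 = 7/3)
(-14 + Z(1, 1))*((-13 + P(1, 4)) - 12) = (-14 - 3/1)*((-13 + 7/3) - 12) = (-14 - 3*1)*(-32/3 - 12) = (-14 - 3)*(-68/3) = -17*(-68/3) = 1156/3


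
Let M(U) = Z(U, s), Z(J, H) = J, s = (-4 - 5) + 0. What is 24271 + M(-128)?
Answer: 24143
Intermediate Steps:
s = -9 (s = -9 + 0 = -9)
M(U) = U
24271 + M(-128) = 24271 - 128 = 24143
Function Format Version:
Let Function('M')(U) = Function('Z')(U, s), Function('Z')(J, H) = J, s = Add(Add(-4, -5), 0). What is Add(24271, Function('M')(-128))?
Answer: 24143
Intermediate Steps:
s = -9 (s = Add(-9, 0) = -9)
Function('M')(U) = U
Add(24271, Function('M')(-128)) = Add(24271, -128) = 24143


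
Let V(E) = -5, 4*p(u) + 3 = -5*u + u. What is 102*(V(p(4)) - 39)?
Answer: -4488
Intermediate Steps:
p(u) = -¾ - u (p(u) = -¾ + (-5*u + u)/4 = -¾ + (-4*u)/4 = -¾ - u)
102*(V(p(4)) - 39) = 102*(-5 - 39) = 102*(-44) = -4488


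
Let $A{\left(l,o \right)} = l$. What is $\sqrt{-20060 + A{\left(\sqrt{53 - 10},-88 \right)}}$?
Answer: $\sqrt{-20060 + \sqrt{43}} \approx 141.61 i$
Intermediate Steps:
$\sqrt{-20060 + A{\left(\sqrt{53 - 10},-88 \right)}} = \sqrt{-20060 + \sqrt{53 - 10}} = \sqrt{-20060 + \sqrt{43}}$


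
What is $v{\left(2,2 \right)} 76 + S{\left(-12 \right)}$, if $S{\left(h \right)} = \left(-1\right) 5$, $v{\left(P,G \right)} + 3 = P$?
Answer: $-81$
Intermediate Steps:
$v{\left(P,G \right)} = -3 + P$
$S{\left(h \right)} = -5$
$v{\left(2,2 \right)} 76 + S{\left(-12 \right)} = \left(-3 + 2\right) 76 - 5 = \left(-1\right) 76 - 5 = -76 - 5 = -81$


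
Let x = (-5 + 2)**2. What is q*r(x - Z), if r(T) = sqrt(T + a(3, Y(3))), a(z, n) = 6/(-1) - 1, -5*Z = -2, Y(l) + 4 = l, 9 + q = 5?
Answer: -8*sqrt(10)/5 ≈ -5.0596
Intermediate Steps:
q = -4 (q = -9 + 5 = -4)
Y(l) = -4 + l
Z = 2/5 (Z = -1/5*(-2) = 2/5 ≈ 0.40000)
x = 9 (x = (-3)**2 = 9)
a(z, n) = -7 (a(z, n) = 6*(-1) - 1 = -6 - 1 = -7)
r(T) = sqrt(-7 + T) (r(T) = sqrt(T - 7) = sqrt(-7 + T))
q*r(x - Z) = -4*sqrt(-7 + (9 - 1*2/5)) = -4*sqrt(-7 + (9 - 2/5)) = -4*sqrt(-7 + 43/5) = -8*sqrt(10)/5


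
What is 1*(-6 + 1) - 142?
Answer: -147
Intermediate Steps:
1*(-6 + 1) - 142 = 1*(-5) - 142 = -5 - 142 = -147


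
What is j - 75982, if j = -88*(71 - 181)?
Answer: -66302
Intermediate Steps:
j = 9680 (j = -88*(-110) = 9680)
j - 75982 = 9680 - 75982 = -66302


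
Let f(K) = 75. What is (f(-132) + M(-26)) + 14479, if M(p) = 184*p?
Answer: 9770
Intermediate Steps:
(f(-132) + M(-26)) + 14479 = (75 + 184*(-26)) + 14479 = (75 - 4784) + 14479 = -4709 + 14479 = 9770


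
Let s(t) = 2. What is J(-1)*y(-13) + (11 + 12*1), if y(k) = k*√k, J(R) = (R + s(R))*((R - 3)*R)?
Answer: 23 - 52*I*√13 ≈ 23.0 - 187.49*I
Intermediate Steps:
J(R) = R*(-3 + R)*(2 + R) (J(R) = (R + 2)*((R - 3)*R) = (2 + R)*((-3 + R)*R) = (2 + R)*(R*(-3 + R)) = R*(-3 + R)*(2 + R))
y(k) = k^(3/2)
J(-1)*y(-13) + (11 + 12*1) = (-(-6 + (-1)² - 1*(-1)))*(-13)^(3/2) + (11 + 12*1) = (-(-6 + 1 + 1))*(-13*I*√13) + (11 + 12) = (-1*(-4))*(-13*I*√13) + 23 = 4*(-13*I*√13) + 23 = -52*I*√13 + 23 = 23 - 52*I*√13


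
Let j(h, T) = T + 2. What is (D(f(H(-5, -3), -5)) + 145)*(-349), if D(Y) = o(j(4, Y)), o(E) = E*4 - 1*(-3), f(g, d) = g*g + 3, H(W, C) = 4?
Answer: -80968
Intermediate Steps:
j(h, T) = 2 + T
f(g, d) = 3 + g² (f(g, d) = g² + 3 = 3 + g²)
o(E) = 3 + 4*E (o(E) = 4*E + 3 = 3 + 4*E)
D(Y) = 11 + 4*Y (D(Y) = 3 + 4*(2 + Y) = 3 + (8 + 4*Y) = 11 + 4*Y)
(D(f(H(-5, -3), -5)) + 145)*(-349) = ((11 + 4*(3 + 4²)) + 145)*(-349) = ((11 + 4*(3 + 16)) + 145)*(-349) = ((11 + 4*19) + 145)*(-349) = ((11 + 76) + 145)*(-349) = (87 + 145)*(-349) = 232*(-349) = -80968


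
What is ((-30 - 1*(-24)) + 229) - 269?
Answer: -46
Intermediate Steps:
((-30 - 1*(-24)) + 229) - 269 = ((-30 + 24) + 229) - 269 = (-6 + 229) - 269 = 223 - 269 = -46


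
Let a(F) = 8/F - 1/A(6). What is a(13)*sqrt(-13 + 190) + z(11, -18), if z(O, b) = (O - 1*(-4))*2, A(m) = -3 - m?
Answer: 30 + 85*sqrt(177)/117 ≈ 39.665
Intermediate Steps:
a(F) = 1/9 + 8/F (a(F) = 8/F - 1/(-3 - 1*6) = 8/F - 1/(-3 - 6) = 8/F - 1/(-9) = 8/F - 1*(-1/9) = 8/F + 1/9 = 1/9 + 8/F)
z(O, b) = 8 + 2*O (z(O, b) = (O + 4)*2 = (4 + O)*2 = 8 + 2*O)
a(13)*sqrt(-13 + 190) + z(11, -18) = ((1/9)*(72 + 13)/13)*sqrt(-13 + 190) + (8 + 2*11) = ((1/9)*(1/13)*85)*sqrt(177) + (8 + 22) = 85*sqrt(177)/117 + 30 = 30 + 85*sqrt(177)/117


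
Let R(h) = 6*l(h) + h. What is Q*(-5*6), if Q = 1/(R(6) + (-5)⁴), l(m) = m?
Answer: -30/667 ≈ -0.044977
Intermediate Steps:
R(h) = 7*h (R(h) = 6*h + h = 7*h)
Q = 1/667 (Q = 1/(7*6 + (-5)⁴) = 1/(42 + 625) = 1/667 ≈ 0.0014993)
Q*(-5*6) = (-5*6)/667 = (1/667)*(-30) = -30/667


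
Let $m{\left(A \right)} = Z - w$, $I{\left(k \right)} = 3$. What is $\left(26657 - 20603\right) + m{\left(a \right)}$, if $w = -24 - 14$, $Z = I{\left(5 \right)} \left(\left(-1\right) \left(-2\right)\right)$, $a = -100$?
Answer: $6098$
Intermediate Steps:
$Z = 6$ ($Z = 3 \left(\left(-1\right) \left(-2\right)\right) = 3 \cdot 2 = 6$)
$w = -38$
$m{\left(A \right)} = 44$ ($m{\left(A \right)} = 6 - -38 = 6 + 38 = 44$)
$\left(26657 - 20603\right) + m{\left(a \right)} = \left(26657 - 20603\right) + 44 = 6054 + 44 = 6098$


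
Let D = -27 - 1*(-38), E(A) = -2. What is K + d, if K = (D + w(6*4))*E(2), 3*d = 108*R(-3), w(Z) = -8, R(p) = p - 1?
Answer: -150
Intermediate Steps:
R(p) = -1 + p
D = 11 (D = -27 + 38 = 11)
d = -144 (d = (108*(-1 - 3))/3 = (108*(-4))/3 = (1/3)*(-432) = -144)
K = -6 (K = (11 - 8)*(-2) = 3*(-2) = -6)
K + d = -6 - 144 = -150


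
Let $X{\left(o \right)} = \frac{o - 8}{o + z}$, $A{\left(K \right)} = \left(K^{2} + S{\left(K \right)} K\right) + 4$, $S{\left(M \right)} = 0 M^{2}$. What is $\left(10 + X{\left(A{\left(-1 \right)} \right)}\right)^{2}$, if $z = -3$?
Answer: $\frac{289}{4} \approx 72.25$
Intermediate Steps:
$S{\left(M \right)} = 0$
$A{\left(K \right)} = 4 + K^{2}$ ($A{\left(K \right)} = \left(K^{2} + 0 K\right) + 4 = \left(K^{2} + 0\right) + 4 = K^{2} + 4 = 4 + K^{2}$)
$X{\left(o \right)} = \frac{-8 + o}{-3 + o}$ ($X{\left(o \right)} = \frac{o - 8}{o - 3} = \frac{-8 + o}{-3 + o}$)
$\left(10 + X{\left(A{\left(-1 \right)} \right)}\right)^{2} = \left(10 + \frac{-8 + \left(4 + \left(-1\right)^{2}\right)}{-3 + \left(4 + \left(-1\right)^{2}\right)}\right)^{2} = \left(10 + \frac{-8 + \left(4 + 1\right)}{-3 + \left(4 + 1\right)}\right)^{2} = \left(10 + \frac{-8 + 5}{-3 + 5}\right)^{2} = \left(10 + \frac{1}{2} \left(-3\right)\right)^{2} = \left(10 - \frac{3}{2}\right)^{2} = \left(\frac{17}{2}\right)^{2} = \frac{289}{4}$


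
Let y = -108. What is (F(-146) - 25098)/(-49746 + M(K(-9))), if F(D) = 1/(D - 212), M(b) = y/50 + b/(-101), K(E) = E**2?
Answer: 22687339625/44970574182 ≈ 0.50449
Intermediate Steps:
M(b) = -54/25 - b/101 (M(b) = -108/50 + b/(-101) = -108*1/50 + b*(-1/101) = -54/25 - b/101)
F(D) = 1/(-212 + D)
(F(-146) - 25098)/(-49746 + M(K(-9))) = (1/(-212 - 146) - 25098)/(-49746 + (-54/25 - 1/101*(-9)**2)) = (1/(-358) - 25098)/(-49746 + (-54/25 - 1/101*81)) = (-1/358 - 25098)/(-49746 + (-54/25 - 81/101)) = -8985085/(358*(-49746 - 7479/2525)) = -8985085/(358*(-125616129/2525)) = -8985085/358*(-2525/125616129) = 22687339625/44970574182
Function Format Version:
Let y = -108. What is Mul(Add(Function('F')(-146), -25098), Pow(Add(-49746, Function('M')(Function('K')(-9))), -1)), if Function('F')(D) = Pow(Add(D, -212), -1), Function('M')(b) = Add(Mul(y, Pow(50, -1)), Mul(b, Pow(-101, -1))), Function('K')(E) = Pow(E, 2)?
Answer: Rational(22687339625, 44970574182) ≈ 0.50449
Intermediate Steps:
Function('M')(b) = Add(Rational(-54, 25), Mul(Rational(-1, 101), b)) (Function('M')(b) = Add(Mul(-108, Pow(50, -1)), Mul(b, Pow(-101, -1))) = Add(Mul(-108, Rational(1, 50)), Mul(b, Rational(-1, 101))) = Add(Rational(-54, 25), Mul(Rational(-1, 101), b)))
Function('F')(D) = Pow(Add(-212, D), -1)
Mul(Add(Function('F')(-146), -25098), Pow(Add(-49746, Function('M')(Function('K')(-9))), -1)) = Mul(Add(Pow(Add(-212, -146), -1), -25098), Pow(Add(-49746, Add(Rational(-54, 25), Mul(Rational(-1, 101), Pow(-9, 2)))), -1)) = Mul(Add(Pow(-358, -1), -25098), Pow(Add(-49746, Add(Rational(-54, 25), Mul(Rational(-1, 101), 81))), -1)) = Mul(Add(Rational(-1, 358), -25098), Pow(Add(-49746, Add(Rational(-54, 25), Rational(-81, 101))), -1)) = Mul(Rational(-8985085, 358), Pow(Add(-49746, Rational(-7479, 2525)), -1)) = Mul(Rational(-8985085, 358), Pow(Rational(-125616129, 2525), -1)) = Mul(Rational(-8985085, 358), Rational(-2525, 125616129)) = Rational(22687339625, 44970574182)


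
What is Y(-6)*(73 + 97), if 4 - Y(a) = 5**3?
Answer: -20570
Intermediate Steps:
Y(a) = -121 (Y(a) = 4 - 1*5**3 = 4 - 1*125 = 4 - 125 = -121)
Y(-6)*(73 + 97) = -121*(73 + 97) = -121*170 = -20570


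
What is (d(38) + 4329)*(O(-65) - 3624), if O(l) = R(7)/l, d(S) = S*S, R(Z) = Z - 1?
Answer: -1359922518/65 ≈ -2.0922e+7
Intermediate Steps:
R(Z) = -1 + Z
d(S) = S²
O(l) = 6/l (O(l) = (-1 + 7)/l = 6/l)
(d(38) + 4329)*(O(-65) - 3624) = (38² + 4329)*(6/(-65) - 3624) = (1444 + 4329)*(6*(-1/65) - 3624) = 5773*(-6/65 - 3624) = 5773*(-235566/65) = -1359922518/65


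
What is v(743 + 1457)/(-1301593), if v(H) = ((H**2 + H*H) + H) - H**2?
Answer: -4842200/1301593 ≈ -3.7202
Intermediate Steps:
v(H) = H + H**2 (v(H) = ((H**2 + H**2) + H) - H**2 = (2*H**2 + H) - H**2 = (H + 2*H**2) - H**2 = H + H**2)
v(743 + 1457)/(-1301593) = ((743 + 1457)*(1 + (743 + 1457)))/(-1301593) = (2200*(1 + 2200))*(-1/1301593) = (2200*2201)*(-1/1301593) = 4842200*(-1/1301593) = -4842200/1301593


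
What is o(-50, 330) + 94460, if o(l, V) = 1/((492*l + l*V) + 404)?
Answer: 3844144159/40696 ≈ 94460.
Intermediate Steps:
o(l, V) = 1/(404 + 492*l + V*l) (o(l, V) = 1/((492*l + V*l) + 404) = 1/(404 + 492*l + V*l))
o(-50, 330) + 94460 = 1/(404 + 492*(-50) + 330*(-50)) + 94460 = 1/(404 - 24600 - 16500) + 94460 = 1/(-40696) + 94460 = -1/40696 + 94460 = 3844144159/40696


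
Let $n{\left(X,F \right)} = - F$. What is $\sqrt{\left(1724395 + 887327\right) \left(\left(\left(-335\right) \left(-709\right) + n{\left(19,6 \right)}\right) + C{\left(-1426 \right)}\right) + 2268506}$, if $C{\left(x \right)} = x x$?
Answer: $2 \sqrt{1482795938669} \approx 2.4354 \cdot 10^{6}$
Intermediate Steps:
$C{\left(x \right)} = x^{2}$
$\sqrt{\left(1724395 + 887327\right) \left(\left(\left(-335\right) \left(-709\right) + n{\left(19,6 \right)}\right) + C{\left(-1426 \right)}\right) + 2268506} = \sqrt{\left(1724395 + 887327\right) \left(\left(\left(-335\right) \left(-709\right) - 6\right) + \left(-1426\right)^{2}\right) + 2268506} = \sqrt{2611722 \left(\left(237515 - 6\right) + 2033476\right) + 2268506} = \sqrt{2611722 \left(237509 + 2033476\right) + 2268506} = \sqrt{2611722 \cdot 2270985 + 2268506} = \sqrt{5931181486170 + 2268506} = \sqrt{5931183754676} = 2 \sqrt{1482795938669}$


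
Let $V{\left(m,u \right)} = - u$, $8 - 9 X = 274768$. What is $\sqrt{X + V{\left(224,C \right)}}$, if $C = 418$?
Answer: $\frac{i \sqrt{278522}}{3} \approx 175.92 i$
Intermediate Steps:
$X = - \frac{274760}{9}$ ($X = \frac{8}{9} - \frac{274768}{9} = - \frac{274760}{9} \approx -30529.0$)
$\sqrt{X + V{\left(224,C \right)}} = \sqrt{- \frac{274760}{9} - 418} = \sqrt{- \frac{278522}{9}} = \frac{i \sqrt{278522}}{3}$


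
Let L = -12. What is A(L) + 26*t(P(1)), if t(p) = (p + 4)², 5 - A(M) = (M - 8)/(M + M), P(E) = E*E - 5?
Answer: 25/6 ≈ 4.1667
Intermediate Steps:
P(E) = -5 + E² (P(E) = E² - 5 = -5 + E²)
A(M) = 5 - (-8 + M)/(2*M) (A(M) = 5 - (M - 8)/(M + M) = 5 - (-8 + M)/(2*M))
t(p) = (4 + p)²
A(L) + 26*t(P(1)) = (9/2 + 4/(-12)) + 26*(4 + (-5 + 1²))² = (9/2 + 4*(-1/12)) + 26*(4 + (-5 + 1))² = (9/2 - ⅓) + 26*(4 - 4)² = 25/6 + 26*0² = 25/6 + 26*0 = 25/6 + 0 = 25/6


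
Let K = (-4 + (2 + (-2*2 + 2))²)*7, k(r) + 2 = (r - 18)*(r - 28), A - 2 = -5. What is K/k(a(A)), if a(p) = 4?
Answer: -14/167 ≈ -0.083832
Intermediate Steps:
A = -3 (A = 2 - 5 = -3)
k(r) = -2 + (-28 + r)*(-18 + r) (k(r) = -2 + (r - 18)*(r - 28) = -2 + (-18 + r)*(-28 + r) = -2 + (-28 + r)*(-18 + r))
K = -28 (K = (-4 + (2 + (-4 + 2))²)*7 = (-4 + (2 - 2)²)*7 = (-4 + 0²)*7 = (-4 + 0)*7 = -4*7 = -28)
K/k(a(A)) = -28/(502 + 4² - 46*4) = -28/(502 + 16 - 184) = -28/334 = -28*1/334 = -14/167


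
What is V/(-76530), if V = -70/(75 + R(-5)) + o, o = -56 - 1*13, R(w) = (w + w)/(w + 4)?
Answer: 1187/1301010 ≈ 0.00091237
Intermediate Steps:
R(w) = 2*w/(4 + w) (R(w) = (2*w)/(4 + w) = 2*w/(4 + w))
o = -69 (o = -56 - 13 = -69)
V = -1187/17 (V = -70/(75 + 2*(-5)/(4 - 5)) - 69 = -70/(75 + 2*(-5)/(-1)) - 69 = -70/(75 + 2*(-5)*(-1)) - 69 = -70/(75 + 10) - 69 = -70/85 - 69 = (1/85)*(-70) - 69 = -14/17 - 69 = -1187/17 ≈ -69.823)
V/(-76530) = -1187/17/(-76530) = -1187/17*(-1/76530) = 1187/1301010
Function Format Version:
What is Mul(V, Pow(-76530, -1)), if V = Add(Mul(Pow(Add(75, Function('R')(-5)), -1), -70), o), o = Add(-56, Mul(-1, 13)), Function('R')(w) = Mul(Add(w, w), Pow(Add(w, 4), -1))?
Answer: Rational(1187, 1301010) ≈ 0.00091237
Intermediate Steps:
Function('R')(w) = Mul(2, w, Pow(Add(4, w), -1)) (Function('R')(w) = Mul(Mul(2, w), Pow(Add(4, w), -1)) = Mul(2, w, Pow(Add(4, w), -1)))
o = -69 (o = Add(-56, -13) = -69)
V = Rational(-1187, 17) (V = Add(Mul(Pow(Add(75, Mul(2, -5, Pow(Add(4, -5), -1))), -1), -70), -69) = Add(Mul(Pow(Add(75, Mul(2, -5, Pow(-1, -1))), -1), -70), -69) = Add(Mul(Pow(Add(75, Mul(2, -5, -1)), -1), -70), -69) = Add(Mul(Pow(Add(75, 10), -1), -70), -69) = Add(Mul(Pow(85, -1), -70), -69) = Add(Mul(Rational(1, 85), -70), -69) = Add(Rational(-14, 17), -69) = Rational(-1187, 17) ≈ -69.823)
Mul(V, Pow(-76530, -1)) = Mul(Rational(-1187, 17), Pow(-76530, -1)) = Mul(Rational(-1187, 17), Rational(-1, 76530)) = Rational(1187, 1301010)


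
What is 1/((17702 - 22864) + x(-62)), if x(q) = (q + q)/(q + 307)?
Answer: -245/1264814 ≈ -0.00019370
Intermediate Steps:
x(q) = 2*q/(307 + q) (x(q) = (2*q)/(307 + q) = 2*q/(307 + q))
1/((17702 - 22864) + x(-62)) = 1/((17702 - 22864) + 2*(-62)/(307 - 62)) = 1/(-5162 + 2*(-62)/245) = 1/(-5162 + 2*(-62)*(1/245)) = 1/(-5162 - 124/245) = 1/(-1264814/245) = -245/1264814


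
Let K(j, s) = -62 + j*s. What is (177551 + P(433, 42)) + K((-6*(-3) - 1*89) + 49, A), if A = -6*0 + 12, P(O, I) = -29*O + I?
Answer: 164710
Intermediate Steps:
P(O, I) = I - 29*O
A = 12 (A = 0 + 12 = 12)
(177551 + P(433, 42)) + K((-6*(-3) - 1*89) + 49, A) = (177551 + (42 - 29*433)) + (-62 + ((-6*(-3) - 1*89) + 49)*12) = (177551 + (42 - 12557)) + (-62 + ((18 - 89) + 49)*12) = (177551 - 12515) + (-62 + (-71 + 49)*12) = 165036 + (-62 - 22*12) = 165036 + (-62 - 264) = 165036 - 326 = 164710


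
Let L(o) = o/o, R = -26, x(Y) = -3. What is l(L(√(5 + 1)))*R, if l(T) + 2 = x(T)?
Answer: 130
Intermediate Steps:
L(o) = 1
l(T) = -5 (l(T) = -2 - 3 = -5)
l(L(√(5 + 1)))*R = -5*(-26) = 130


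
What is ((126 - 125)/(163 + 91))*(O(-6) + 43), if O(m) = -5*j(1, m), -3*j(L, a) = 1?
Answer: 67/381 ≈ 0.17585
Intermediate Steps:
j(L, a) = -1/3 (j(L, a) = -1/3*1 = -1/3)
O(m) = 5/3 (O(m) = -5*(-1/3) = 5/3)
((126 - 125)/(163 + 91))*(O(-6) + 43) = ((126 - 125)/(163 + 91))*(5/3 + 43) = (1/254)*(134/3) = 67/381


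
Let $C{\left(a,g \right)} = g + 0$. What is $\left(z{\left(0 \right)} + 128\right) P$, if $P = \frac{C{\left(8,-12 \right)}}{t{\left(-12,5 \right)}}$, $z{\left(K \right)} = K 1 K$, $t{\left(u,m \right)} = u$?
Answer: $128$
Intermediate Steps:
$C{\left(a,g \right)} = g$
$z{\left(K \right)} = K^{2}$ ($z{\left(K \right)} = K K = K^{2}$)
$P = 1$ ($P = - \frac{12}{-12} = \left(-12\right) \left(- \frac{1}{12}\right) = 1$)
$\left(z{\left(0 \right)} + 128\right) P = \left(0^{2} + 128\right) 1 = \left(0 + 128\right) 1 = 128 \cdot 1 = 128$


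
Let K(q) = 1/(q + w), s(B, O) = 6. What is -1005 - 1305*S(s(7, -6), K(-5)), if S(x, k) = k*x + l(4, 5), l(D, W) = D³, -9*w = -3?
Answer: -579930/7 ≈ -82847.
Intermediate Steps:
w = ⅓ (w = -⅑*(-3) = ⅓ ≈ 0.33333)
K(q) = 1/(⅓ + q) (K(q) = 1/(q + ⅓) = 1/(⅓ + q))
S(x, k) = 64 + k*x (S(x, k) = k*x + 4³ = k*x + 64 = 64 + k*x)
-1005 - 1305*S(s(7, -6), K(-5)) = -1005 - 1305*(64 + (3/(1 + 3*(-5)))*6) = -1005 - 1305*(64 + (3/(1 - 15))*6) = -1005 - 1305*(64 + (3/(-14))*6) = -1005 - 1305*(64 + (3*(-1/14))*6) = -1005 - 1305*(64 - 3/14*6) = -1005 - 1305*(64 - 9/7) = -1005 - 1305*439/7 = -1005 - 572895/7 = -579930/7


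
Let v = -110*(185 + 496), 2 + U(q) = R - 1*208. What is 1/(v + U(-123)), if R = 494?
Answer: -1/74626 ≈ -1.3400e-5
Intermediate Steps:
U(q) = 284 (U(q) = -2 + (494 - 1*208) = -2 + (494 - 208) = -2 + 286 = 284)
v = -74910 (v = -110*681 = -74910)
1/(v + U(-123)) = 1/(-74910 + 284) = 1/(-74626) = -1/74626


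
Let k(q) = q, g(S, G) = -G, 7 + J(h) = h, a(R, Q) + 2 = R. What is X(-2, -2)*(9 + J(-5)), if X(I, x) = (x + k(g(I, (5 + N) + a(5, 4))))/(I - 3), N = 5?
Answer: -9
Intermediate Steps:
a(R, Q) = -2 + R
J(h) = -7 + h
X(I, x) = (-13 + x)/(-3 + I) (X(I, x) = (x - ((5 + 5) + (-2 + 5)))/(I - 3) = (x - (10 + 3))/(-3 + I) = (x - 1*13)/(-3 + I) = (x - 13)/(-3 + I) = (-13 + x)/(-3 + I))
X(-2, -2)*(9 + J(-5)) = ((-13 - 2)/(-3 - 2))*(9 + (-7 - 5)) = (-15/(-5))*(9 - 12) = -⅕*(-15)*(-3) = 3*(-3) = -9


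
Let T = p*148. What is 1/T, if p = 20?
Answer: 1/2960 ≈ 0.00033784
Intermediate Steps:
T = 2960 (T = 20*148 = 2960)
1/T = 1/2960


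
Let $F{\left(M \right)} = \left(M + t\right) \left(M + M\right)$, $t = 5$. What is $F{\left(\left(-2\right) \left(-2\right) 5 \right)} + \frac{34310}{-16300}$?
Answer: $\frac{1626569}{1630} \approx 997.9$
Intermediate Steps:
$F{\left(M \right)} = 2 M \left(5 + M\right)$ ($F{\left(M \right)} = \left(M + 5\right) \left(M + M\right) = \left(5 + M\right) 2 M = 2 M \left(5 + M\right)$)
$F{\left(\left(-2\right) \left(-2\right) 5 \right)} + \frac{34310}{-16300} = 2 \left(-2\right) \left(-2\right) 5 \left(5 + \left(-2\right) \left(-2\right) 5\right) + \frac{34310}{-16300} = 2 \cdot 4 \cdot 5 \left(5 + 4 \cdot 5\right) + 34310 \left(- \frac{1}{16300}\right) = 2 \cdot 20 \left(5 + 20\right) - \frac{3431}{1630} = 2 \cdot 20 \cdot 25 - \frac{3431}{1630} = 1000 - \frac{3431}{1630} = \frac{1626569}{1630}$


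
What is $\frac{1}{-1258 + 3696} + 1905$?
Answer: $\frac{4644391}{2438} \approx 1905.0$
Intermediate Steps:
$\frac{1}{-1258 + 3696} + 1905 = \frac{1}{2438} + 1905 = \frac{4644391}{2438}$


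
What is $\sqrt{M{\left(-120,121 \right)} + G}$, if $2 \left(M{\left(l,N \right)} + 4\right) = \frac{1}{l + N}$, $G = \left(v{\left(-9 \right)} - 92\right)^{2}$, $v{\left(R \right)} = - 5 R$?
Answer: $\frac{\sqrt{8822}}{2} \approx 46.963$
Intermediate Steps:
$G = 2209$ ($G = \left(\left(-5\right) \left(-9\right) - 92\right)^{2} = \left(45 - 92\right)^{2} = \left(-47\right)^{2} = 2209$)
$M{\left(l,N \right)} = -4 + \frac{1}{2 \left(N + l\right)}$ ($M{\left(l,N \right)} = -4 + \frac{1}{2 \left(l + N\right)} = -4 + \frac{1}{2 \left(N + l\right)}$)
$\sqrt{M{\left(-120,121 \right)} + G} = \sqrt{\frac{\frac{1}{2} - 484 - -480}{121 - 120} + 2209} = \sqrt{\frac{\frac{1}{2} - 484 + 480}{1} + 2209} = \sqrt{1 \left(- \frac{7}{2}\right) + 2209} = \sqrt{- \frac{7}{2} + 2209} = \sqrt{\frac{4411}{2}} = \frac{\sqrt{8822}}{2}$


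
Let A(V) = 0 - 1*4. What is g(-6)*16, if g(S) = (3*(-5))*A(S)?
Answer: 960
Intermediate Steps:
A(V) = -4 (A(V) = 0 - 4 = -4)
g(S) = 60 (g(S) = (3*(-5))*(-4) = -15*(-4) = 60)
g(-6)*16 = 60*16 = 960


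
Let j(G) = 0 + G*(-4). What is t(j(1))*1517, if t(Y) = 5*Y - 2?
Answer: -33374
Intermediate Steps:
j(G) = -4*G (j(G) = 0 - 4*G = -4*G)
t(Y) = -2 + 5*Y
t(j(1))*1517 = (-2 + 5*(-4*1))*1517 = (-2 + 5*(-4))*1517 = (-2 - 20)*1517 = -22*1517 = -33374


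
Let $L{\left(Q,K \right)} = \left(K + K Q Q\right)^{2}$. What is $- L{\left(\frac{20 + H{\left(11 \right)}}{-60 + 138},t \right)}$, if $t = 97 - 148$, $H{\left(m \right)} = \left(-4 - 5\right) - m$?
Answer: $-2601$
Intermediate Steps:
$H{\left(m \right)} = -9 - m$
$t = -51$
$L{\left(Q,K \right)} = \left(K + K Q^{2}\right)^{2}$
$- L{\left(\frac{20 + H{\left(11 \right)}}{-60 + 138},t \right)} = - \left(-51\right)^{2} \left(1 + \left(\frac{20 - 20}{-60 + 138}\right)^{2}\right)^{2} = - 2601 \left(1 + \left(\frac{20 - 20}{78}\right)^{2}\right)^{2} = - 2601 \left(1 + \left(\left(20 - 20\right) \frac{1}{78}\right)^{2}\right)^{2} = - 2601 \left(1 + \left(0 \cdot \frac{1}{78}\right)^{2}\right)^{2} = - 2601 \left(1 + 0^{2}\right)^{2} = - 2601 \left(1 + 0\right)^{2} = - 2601 \cdot 1^{2} = - 2601 \cdot 1 = \left(-1\right) 2601 = -2601$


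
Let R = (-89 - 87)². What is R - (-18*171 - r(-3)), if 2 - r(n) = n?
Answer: 34059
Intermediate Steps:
r(n) = 2 - n
R = 30976 (R = (-176)² = 30976)
R - (-18*171 - r(-3)) = 30976 - (-18*171 - (2 - 1*(-3))) = 30976 - (-3078 - (2 + 3)) = 30976 - (-3078 - 1*5) = 30976 - (-3078 - 5) = 30976 - 1*(-3083) = 30976 + 3083 = 34059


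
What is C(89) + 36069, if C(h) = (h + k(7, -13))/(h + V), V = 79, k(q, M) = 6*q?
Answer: 6059723/168 ≈ 36070.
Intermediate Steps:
C(h) = (42 + h)/(79 + h) (C(h) = (h + 6*7)/(h + 79) = (h + 42)/(79 + h) = (42 + h)/(79 + h))
C(89) + 36069 = (42 + 89)/(79 + 89) + 36069 = 131/168 + 36069 = 6059723/168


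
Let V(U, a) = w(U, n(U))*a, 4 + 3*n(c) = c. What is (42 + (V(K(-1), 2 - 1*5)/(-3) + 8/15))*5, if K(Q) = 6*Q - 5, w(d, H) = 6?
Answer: 728/3 ≈ 242.67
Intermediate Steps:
n(c) = -4/3 + c/3
K(Q) = -5 + 6*Q
V(U, a) = 6*a
(42 + (V(K(-1), 2 - 1*5)/(-3) + 8/15))*5 = (42 + ((6*(2 - 1*5))/(-3) + 8/15))*5 = (42 + ((6*(2 - 5))*(-⅓) + 8*(1/15)))*5 = (42 + ((6*(-3))*(-⅓) + 8/15))*5 = (42 + (-18*(-⅓) + 8/15))*5 = (42 + (6 + 8/15))*5 = (42 + 98/15)*5 = (728/15)*5 = 728/3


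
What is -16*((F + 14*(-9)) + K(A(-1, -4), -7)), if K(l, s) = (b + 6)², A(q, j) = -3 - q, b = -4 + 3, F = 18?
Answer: 1328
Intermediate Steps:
b = -1
K(l, s) = 25 (K(l, s) = (-1 + 6)² = 5² = 25)
-16*((F + 14*(-9)) + K(A(-1, -4), -7)) = -16*((18 + 14*(-9)) + 25) = -16*((18 - 126) + 25) = -16*(-108 + 25) = -16*(-83) = 1328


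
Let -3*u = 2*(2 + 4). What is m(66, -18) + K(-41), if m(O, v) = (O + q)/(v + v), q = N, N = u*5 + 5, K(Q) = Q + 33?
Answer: -113/12 ≈ -9.4167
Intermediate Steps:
K(Q) = 33 + Q
u = -4 (u = -2*(2 + 4)/3 = -2*6/3 = -⅓*12 = -4)
N = -15 (N = -4*5 + 5 = -20 + 5 = -15)
q = -15
m(O, v) = (-15 + O)/(2*v) (m(O, v) = (O - 15)/(v + v) = (-15 + O)/((2*v)) = (-15 + O)*(1/(2*v)) = (-15 + O)/(2*v))
m(66, -18) + K(-41) = (½)*(-15 + 66)/(-18) + (33 - 41) = (½)*(-1/18)*51 - 8 = -17/12 - 8 = -113/12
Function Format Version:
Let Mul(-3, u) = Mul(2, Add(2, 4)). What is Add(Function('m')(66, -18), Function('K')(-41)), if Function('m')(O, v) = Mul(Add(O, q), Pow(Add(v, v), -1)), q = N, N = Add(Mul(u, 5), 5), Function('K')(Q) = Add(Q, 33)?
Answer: Rational(-113, 12) ≈ -9.4167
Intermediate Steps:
Function('K')(Q) = Add(33, Q)
u = -4 (u = Mul(Rational(-1, 3), Mul(2, Add(2, 4))) = Mul(Rational(-1, 3), Mul(2, 6)) = Mul(Rational(-1, 3), 12) = -4)
N = -15 (N = Add(Mul(-4, 5), 5) = Add(-20, 5) = -15)
q = -15
Function('m')(O, v) = Mul(Rational(1, 2), Pow(v, -1), Add(-15, O)) (Function('m')(O, v) = Mul(Add(O, -15), Pow(Add(v, v), -1)) = Mul(Add(-15, O), Pow(Mul(2, v), -1)) = Mul(Add(-15, O), Mul(Rational(1, 2), Pow(v, -1))) = Mul(Rational(1, 2), Pow(v, -1), Add(-15, O)))
Add(Function('m')(66, -18), Function('K')(-41)) = Add(Mul(Rational(1, 2), Pow(-18, -1), Add(-15, 66)), Add(33, -41)) = Add(Mul(Rational(1, 2), Rational(-1, 18), 51), -8) = Add(Rational(-17, 12), -8) = Rational(-113, 12)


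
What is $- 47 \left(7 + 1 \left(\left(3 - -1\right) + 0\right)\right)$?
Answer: $-517$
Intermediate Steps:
$- 47 \left(7 + 1 \left(\left(3 - -1\right) + 0\right)\right) = - 47 \left(7 + 1 \left(\left(3 + 1\right) + 0\right)\right) = - 47 \left(7 + 1 \left(4 + 0\right)\right) = - 47 \left(7 + 1 \cdot 4\right) = - 47 \left(7 + 4\right) = \left(-47\right) 11 = -517$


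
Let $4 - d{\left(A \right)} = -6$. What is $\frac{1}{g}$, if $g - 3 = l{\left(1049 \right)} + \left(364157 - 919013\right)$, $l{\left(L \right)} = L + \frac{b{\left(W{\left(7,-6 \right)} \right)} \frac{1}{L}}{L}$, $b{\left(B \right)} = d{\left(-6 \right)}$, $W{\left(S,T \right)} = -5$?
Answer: $- \frac{1100401}{609406475394} \approx -1.8057 \cdot 10^{-6}$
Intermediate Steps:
$d{\left(A \right)} = 10$ ($d{\left(A \right)} = 4 - -6 = 4 + 6 = 10$)
$b{\left(B \right)} = 10$
$l{\left(L \right)} = L + \frac{10}{L^{2}}$ ($l{\left(L \right)} = L + \frac{10 \frac{1}{L}}{L} = L + \frac{10}{L^{2}}$)
$g = - \frac{609406475394}{1100401}$ ($g = 3 + \left(\left(1049 + \frac{10}{1100401}\right) + \left(364157 - 919013\right)\right) = 3 + \left(\left(1049 + 10 \cdot \frac{1}{1100401}\right) + \left(364157 - 919013\right)\right) = 3 + \left(\left(1049 + \frac{10}{1100401}\right) - 554856\right) = 3 + \left(\frac{1154320659}{1100401} - 554856\right) = 3 - \frac{609409776597}{1100401} = - \frac{609406475394}{1100401} \approx -5.538 \cdot 10^{5}$)
$\frac{1}{g} = \frac{1}{- \frac{609406475394}{1100401}} = - \frac{1100401}{609406475394}$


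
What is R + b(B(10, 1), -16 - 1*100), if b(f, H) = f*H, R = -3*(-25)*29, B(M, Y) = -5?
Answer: 2755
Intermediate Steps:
R = 2175 (R = 75*29 = 2175)
b(f, H) = H*f
R + b(B(10, 1), -16 - 1*100) = 2175 + (-16 - 1*100)*(-5) = 2175 + (-16 - 100)*(-5) = 2175 - 116*(-5) = 2175 + 580 = 2755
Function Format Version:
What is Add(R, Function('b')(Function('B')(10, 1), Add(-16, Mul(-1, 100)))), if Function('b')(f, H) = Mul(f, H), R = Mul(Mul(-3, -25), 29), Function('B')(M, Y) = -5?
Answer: 2755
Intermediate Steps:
R = 2175 (R = Mul(75, 29) = 2175)
Function('b')(f, H) = Mul(H, f)
Add(R, Function('b')(Function('B')(10, 1), Add(-16, Mul(-1, 100)))) = Add(2175, Mul(Add(-16, Mul(-1, 100)), -5)) = Add(2175, Mul(Add(-16, -100), -5)) = Add(2175, Mul(-116, -5)) = Add(2175, 580) = 2755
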